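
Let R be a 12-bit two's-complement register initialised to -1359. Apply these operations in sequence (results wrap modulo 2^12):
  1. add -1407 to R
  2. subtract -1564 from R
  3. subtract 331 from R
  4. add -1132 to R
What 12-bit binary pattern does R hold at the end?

Start: R = -1359 = 101010110001.
R = -1359 + (-1407) = -2766; wraps to 1330 = 010100110010
R = 1330 − (-1564) = 2894; wraps to -1202 = 101101001110
R = -1202 − 331 = -1533 = 101000000011
R = -1533 + (-1132) = -2665; wraps to 1431 = 010110010111

010110010111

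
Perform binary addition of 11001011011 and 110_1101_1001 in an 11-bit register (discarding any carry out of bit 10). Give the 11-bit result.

10100110100

  11001011011
+ 11011011001
= 10100110100  (discard carry-out 1)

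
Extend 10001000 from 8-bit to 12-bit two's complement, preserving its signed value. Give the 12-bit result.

111110001000

MSB of 10001000 is 1; replicate it into the new high bits.
1111|10001000 → 111110001000 (still -120).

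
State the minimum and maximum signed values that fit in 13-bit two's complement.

min = -4096, max = 4095

Minimum: −2^12 = -4096.
Maximum: 2^12 − 1 = 4095.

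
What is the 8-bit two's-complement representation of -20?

11101100

|-20| = 20 = 00010100 in 8 bits.
Invert the bits: 11101011. Add 1: 11101100.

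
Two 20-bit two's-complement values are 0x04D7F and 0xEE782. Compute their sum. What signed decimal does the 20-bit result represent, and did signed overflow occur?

0x04D7F = 00000100110101111111 = 19839 (signed)
0xEE782 = 11101110011110000010 = -71806 (signed)
  00000100110101111111
+ 11101110011110000010
= 11110011010100000001
Result 11110011010100000001: MSB = 1 → 996609 − 1048576 = -51967.
Addends have opposite signs, so signed overflow cannot occur.

-51967; no overflow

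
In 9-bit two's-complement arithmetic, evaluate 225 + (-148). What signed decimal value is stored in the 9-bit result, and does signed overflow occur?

225 → 011100001
-148 → 101101100
  011100001
+ 101101100
= 001001101  (discard carry-out 1)
Result 001001101: MSB = 0 → value 77.
Addends have opposite signs, so signed overflow cannot occur.

77; no overflow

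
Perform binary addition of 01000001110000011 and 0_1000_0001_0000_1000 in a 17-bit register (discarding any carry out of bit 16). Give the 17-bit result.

10000010010001011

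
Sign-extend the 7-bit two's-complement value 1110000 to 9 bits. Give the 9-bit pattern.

111110000

MSB of 1110000 is 1; replicate it into the new high bits.
11|1110000 → 111110000 (still -16).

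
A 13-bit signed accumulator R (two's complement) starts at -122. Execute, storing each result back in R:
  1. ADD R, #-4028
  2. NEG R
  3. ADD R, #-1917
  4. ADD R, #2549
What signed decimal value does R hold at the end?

-3410

Start: R = -122 = 1111110000110.
R = -122 + (-4028) = -4150; wraps to 4042 = 0111111001010
R = −(4042) = -4042 = 1000000110110
R = -4042 + (-1917) = -5959; wraps to 2233 = 0100010111001
R = 2233 + 2549 = 4782; wraps to -3410 = 1001010101110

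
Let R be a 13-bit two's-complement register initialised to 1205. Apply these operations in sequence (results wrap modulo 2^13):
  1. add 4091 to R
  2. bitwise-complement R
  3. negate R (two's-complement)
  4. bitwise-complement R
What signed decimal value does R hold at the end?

2894

Start: R = 1205 = 0010010110101.
R = 1205 + 4091 = 5296; wraps to -2896 = 1010010110000
R = NOT 1010010110000 = 0101101001111 = 2895
R = −(2895) = -2895 = 1010010110001
R = NOT 1010010110001 = 0101101001110 = 2894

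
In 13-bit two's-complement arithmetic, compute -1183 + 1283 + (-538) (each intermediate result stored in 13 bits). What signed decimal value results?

-438

-1183 + 1283 = 100 (0000001100100)
100 + (-538) = -438 (1111001001010)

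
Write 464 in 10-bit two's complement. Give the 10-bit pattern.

0111010000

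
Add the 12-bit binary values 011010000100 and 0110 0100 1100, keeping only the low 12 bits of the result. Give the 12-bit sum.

  011010000100
+ 011001001100
= 110011010000

110011010000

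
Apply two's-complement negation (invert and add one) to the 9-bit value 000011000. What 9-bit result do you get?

111101000

Invert: 111100111. Add 1: 111101000.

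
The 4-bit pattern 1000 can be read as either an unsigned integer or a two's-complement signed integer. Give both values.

Unsigned: 1000 = 8.
Signed: MSB=1 → 8 − 16 = -8.

unsigned = 8, signed = -8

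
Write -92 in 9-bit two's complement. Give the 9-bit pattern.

110100100

|-92| = 92 = 001011100 in 9 bits.
Invert the bits: 110100011. Add 1: 110100100.
Check: 110100100 reads as 420 − 512 = -92.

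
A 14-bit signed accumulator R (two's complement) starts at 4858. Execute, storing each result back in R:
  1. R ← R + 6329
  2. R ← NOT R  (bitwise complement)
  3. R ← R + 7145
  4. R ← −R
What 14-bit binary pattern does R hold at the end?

00111111001011

Start: R = 4858 = 01001011111010.
R = 4858 + 6329 = 11187; wraps to -5197 = 10101110110011
R = NOT 10101110110011 = 01010001001100 = 5196
R = 5196 + 7145 = 12341; wraps to -4043 = 11000000110101
R = −(-4043) = 4043 = 00111111001011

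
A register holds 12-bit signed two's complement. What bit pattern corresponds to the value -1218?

|-1218| = 1218 = 010011000010 in 12 bits.
Invert the bits: 101100111101. Add 1: 101100111110.

101100111110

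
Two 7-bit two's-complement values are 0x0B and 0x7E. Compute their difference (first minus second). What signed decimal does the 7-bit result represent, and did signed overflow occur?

13; no overflow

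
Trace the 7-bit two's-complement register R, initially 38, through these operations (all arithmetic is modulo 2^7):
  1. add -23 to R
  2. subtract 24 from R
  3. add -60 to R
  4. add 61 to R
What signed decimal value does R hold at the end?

-8

Start: R = 38 = 0100110.
R = 38 + (-23) = 15 = 0001111
R = 15 − 24 = -9 = 1110111
R = -9 + (-60) = -69; wraps to 59 = 0111011
R = 59 + 61 = 120; wraps to -8 = 1111000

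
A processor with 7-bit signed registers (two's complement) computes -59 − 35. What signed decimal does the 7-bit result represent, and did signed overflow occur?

-59 → 1000101
35 → 0100011
Subtract via negate-and-add: invert 0100011 + 1 = 1011101 (i.e. -35).
  1000101
+ 1011101
= 0100010  (discard carry-out 1)
Result 0100010: MSB = 0 → value 34.
Both addends (after negating the subtrahend) are negative but the stored result is non-negative: signed overflow. The true value -59 − 35 = -94 lies outside [-64, 63].

34; overflow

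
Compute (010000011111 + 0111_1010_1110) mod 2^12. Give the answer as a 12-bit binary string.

  010000011111
+ 011110101110
= 101111001101

101111001101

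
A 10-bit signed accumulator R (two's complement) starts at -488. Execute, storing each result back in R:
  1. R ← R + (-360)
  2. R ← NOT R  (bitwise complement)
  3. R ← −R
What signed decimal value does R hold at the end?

Start: R = -488 = 1000011000.
R = -488 + (-360) = -848; wraps to 176 = 0010110000
R = NOT 0010110000 = 1101001111 = -177
R = −(-177) = 177 = 0010110001

177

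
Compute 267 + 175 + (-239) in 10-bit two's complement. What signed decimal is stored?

267 + 175 = 442 (0110111010)
442 + (-239) = 203 (0011001011)

203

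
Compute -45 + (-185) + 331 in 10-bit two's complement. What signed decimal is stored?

-45 + (-185) = -230 (1100011010)
-230 + 331 = 101 (0001100101)

101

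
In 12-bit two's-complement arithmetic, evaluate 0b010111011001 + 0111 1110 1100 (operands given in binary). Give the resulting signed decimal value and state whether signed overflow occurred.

-571; overflow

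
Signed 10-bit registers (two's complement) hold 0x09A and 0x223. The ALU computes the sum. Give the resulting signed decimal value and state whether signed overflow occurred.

-323; no overflow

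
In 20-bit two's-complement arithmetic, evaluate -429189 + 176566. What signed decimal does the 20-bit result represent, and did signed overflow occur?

-252623; no overflow

-429189 → 10010111001101111011
176566 → 00101011000110110110
  10010111001101111011
+ 00101011000110110110
= 11000010010100110001
Result 11000010010100110001: MSB = 1 → 795953 − 1048576 = -252623.
Addends have opposite signs, so signed overflow cannot occur.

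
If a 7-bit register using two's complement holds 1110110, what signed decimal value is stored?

MSB is 1, so the value is negative.
Invert: 0001001. Add 1: 0001010 = 10. So the value is −10.

-10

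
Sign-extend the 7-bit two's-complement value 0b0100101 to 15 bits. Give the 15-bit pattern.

000000000100101

MSB of 0100101 is 0; replicate it into the new high bits.
00000000|0100101 → 000000000100101 (still 37).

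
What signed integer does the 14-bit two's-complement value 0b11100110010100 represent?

-1644

MSB is 1, so the value is negative.
Invert: 00011001101011. Add 1: 00011001101100 = 1644. So the value is −1644.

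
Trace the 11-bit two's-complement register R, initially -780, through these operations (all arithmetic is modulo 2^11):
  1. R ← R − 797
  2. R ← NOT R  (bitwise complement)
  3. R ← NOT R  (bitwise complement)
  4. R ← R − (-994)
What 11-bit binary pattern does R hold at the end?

10110111001

Start: R = -780 = 10011110100.
R = -780 − 797 = -1577; wraps to 471 = 00111010111
R = NOT 00111010111 = 11000101000 = -472
R = NOT 11000101000 = 00111010111 = 471
R = 471 − (-994) = 1465; wraps to -583 = 10110111001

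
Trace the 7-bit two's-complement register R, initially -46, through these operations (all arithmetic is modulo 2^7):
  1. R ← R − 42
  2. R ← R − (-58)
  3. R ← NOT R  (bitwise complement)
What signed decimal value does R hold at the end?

Start: R = -46 = 1010010.
R = -46 − 42 = -88; wraps to 40 = 0101000
R = 40 − (-58) = 98; wraps to -30 = 1100010
R = NOT 1100010 = 0011101 = 29

29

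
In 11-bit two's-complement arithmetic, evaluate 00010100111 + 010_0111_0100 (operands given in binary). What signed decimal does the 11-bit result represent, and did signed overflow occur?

00010100111 = 167 (signed)
010_0111_0100 → 01001110100 = 628 (signed)
  00010100111
+ 01001110100
= 01100011011
Result 01100011011: MSB = 0 → value 795.
Both addends are non-negative and so is the stored result: no signed overflow.

795; no overflow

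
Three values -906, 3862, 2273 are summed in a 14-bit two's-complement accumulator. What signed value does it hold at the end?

-906 + 3862 = 2956 (00101110001100)
2956 + 2273 = 5229 (01010001101101)

5229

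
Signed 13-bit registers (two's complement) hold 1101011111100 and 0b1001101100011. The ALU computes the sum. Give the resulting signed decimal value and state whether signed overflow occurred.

3679; overflow

1101011111100 = -1284 (signed)
0b1001101100011 → 1001101100011 = -3229 (signed)
  1101011111100
+ 1001101100011
= 0111001011111  (discard carry-out 1)
Result 0111001011111: MSB = 0 → value 3679.
Both addends are negative but the stored result is non-negative: signed overflow. The true value -1284 + (-3229) = -4513 lies outside [-4096, 4095].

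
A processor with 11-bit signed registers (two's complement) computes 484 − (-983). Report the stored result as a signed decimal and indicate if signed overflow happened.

484 → 00111100100
-983 → 10000101001
Subtract via negate-and-add: invert 10000101001 + 1 = 01111010111 (i.e. 983).
  00111100100
+ 01111010111
= 10110111011
Result 10110111011: MSB = 1 → 1467 − 2048 = -581.
Both addends (after negating the subtrahend) are non-negative but the stored result is negative: signed overflow. The true value 484 − (-983) = 1467 lies outside [-1024, 1023].

-581; overflow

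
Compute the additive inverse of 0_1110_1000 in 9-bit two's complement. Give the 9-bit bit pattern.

100011000

Invert: 100010111. Add 1: 100011000.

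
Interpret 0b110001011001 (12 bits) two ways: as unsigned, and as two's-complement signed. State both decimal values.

Unsigned: 110001011001 = 3161.
Signed: MSB=1 → 3161 − 4096 = -935.

unsigned = 3161, signed = -935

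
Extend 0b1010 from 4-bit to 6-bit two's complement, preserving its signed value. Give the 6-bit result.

111010

MSB of 1010 is 1; replicate it into the new high bits.
11|1010 → 111010 (still -6).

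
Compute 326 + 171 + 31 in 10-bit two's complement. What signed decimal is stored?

-496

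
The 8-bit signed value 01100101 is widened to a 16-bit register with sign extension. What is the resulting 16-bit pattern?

0000000001100101

MSB of 01100101 is 0; replicate it into the new high bits.
00000000|01100101 → 0000000001100101 (still 101).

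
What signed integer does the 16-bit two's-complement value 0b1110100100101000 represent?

-5848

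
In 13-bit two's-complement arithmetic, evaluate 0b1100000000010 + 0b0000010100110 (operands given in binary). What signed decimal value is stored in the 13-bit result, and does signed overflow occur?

-1880; no overflow

0b1100000000010 → 1100000000010 = -2046 (signed)
0b0000010100110 → 0000010100110 = 166 (signed)
  1100000000010
+ 0000010100110
= 1100010101000
Result 1100010101000: MSB = 1 → 6312 − 8192 = -1880.
Addends have opposite signs, so signed overflow cannot occur.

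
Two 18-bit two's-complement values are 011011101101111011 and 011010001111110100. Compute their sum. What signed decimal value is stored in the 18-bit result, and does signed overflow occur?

011011101101111011 = 113531 (signed)
011010001111110100 = 107508 (signed)
  011011101101111011
+ 011010001111110100
= 110101111101101111
Result 110101111101101111: MSB = 1 → 221039 − 262144 = -41105.
Both addends are non-negative but the stored result is negative: signed overflow. The true value 113531 + 107508 = 221039 lies outside [-131072, 131071].

-41105; overflow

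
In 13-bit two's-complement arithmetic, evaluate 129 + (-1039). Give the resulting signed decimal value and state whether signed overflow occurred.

129 → 0000010000001
-1039 → 1101111110001
  0000010000001
+ 1101111110001
= 1110001110010
Result 1110001110010: MSB = 1 → 7282 − 8192 = -910.
Addends have opposite signs, so signed overflow cannot occur.

-910; no overflow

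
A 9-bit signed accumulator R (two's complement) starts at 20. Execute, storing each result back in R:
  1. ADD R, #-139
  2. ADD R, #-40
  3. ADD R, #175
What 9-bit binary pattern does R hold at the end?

000010000

Start: R = 20 = 000010100.
R = 20 + (-139) = -119 = 110001001
R = -119 + (-40) = -159 = 101100001
R = -159 + 175 = 16 = 000010000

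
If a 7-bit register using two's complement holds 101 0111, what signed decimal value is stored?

-41

MSB is 1, so the value is negative.
Invert: 0101000. Add 1: 0101001 = 41. So the value is −41.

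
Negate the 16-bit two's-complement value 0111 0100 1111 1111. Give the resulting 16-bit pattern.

1000101100000001

Invert: 1000101100000000. Add 1: 1000101100000001.
Check: 0111010011111111 = 29951, 1000101100000001 = -29951.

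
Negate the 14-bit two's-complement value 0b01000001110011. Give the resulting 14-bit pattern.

10111110001101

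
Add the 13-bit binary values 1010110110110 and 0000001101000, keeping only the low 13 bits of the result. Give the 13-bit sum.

  1010110110110
+ 0000001101000
= 1011000011110

1011000011110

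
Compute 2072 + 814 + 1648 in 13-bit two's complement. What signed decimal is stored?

-3658

2072 + 814 = 2886 (0101101000110)
2886 + 1648 = 4534 → wraps to -3658 (1000110110110)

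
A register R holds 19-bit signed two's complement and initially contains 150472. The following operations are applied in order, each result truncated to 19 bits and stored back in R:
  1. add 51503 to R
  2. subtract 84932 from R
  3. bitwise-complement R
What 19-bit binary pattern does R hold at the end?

Start: R = 150472 = 0100100101111001000.
R = 150472 + 51503 = 201975 = 0110001010011110111
R = 201975 − 84932 = 117043 = 0011100100100110011
R = NOT 0011100100100110011 = 1100011011011001100 = -117044

1100011011011001100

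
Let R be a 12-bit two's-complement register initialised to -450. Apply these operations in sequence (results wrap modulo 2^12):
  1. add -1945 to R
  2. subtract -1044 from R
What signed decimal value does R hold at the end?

Start: R = -450 = 111000111110.
R = -450 + (-1945) = -2395; wraps to 1701 = 011010100101
R = 1701 − (-1044) = 2745; wraps to -1351 = 101010111001

-1351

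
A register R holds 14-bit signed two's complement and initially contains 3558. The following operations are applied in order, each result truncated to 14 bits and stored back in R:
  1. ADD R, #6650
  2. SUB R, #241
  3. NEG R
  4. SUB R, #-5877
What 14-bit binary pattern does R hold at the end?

Start: R = 3558 = 00110111100110.
R = 3558 + 6650 = 10208; wraps to -6176 = 10011111100000
R = -6176 − 241 = -6417 = 10011011101111
R = −(-6417) = 6417 = 01100100010001
R = 6417 − (-5877) = 12294; wraps to -4090 = 11000000000110

11000000000110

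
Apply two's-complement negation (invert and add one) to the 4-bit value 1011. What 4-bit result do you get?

Invert: 0100. Add 1: 0101.
Check: 1011 = -5, 0101 = 5.

0101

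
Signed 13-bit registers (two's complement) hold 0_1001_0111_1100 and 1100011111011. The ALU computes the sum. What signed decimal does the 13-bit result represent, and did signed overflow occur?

631; no overflow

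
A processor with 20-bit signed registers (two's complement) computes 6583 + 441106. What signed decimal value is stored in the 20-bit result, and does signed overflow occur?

6583 → 00000001100110110111
441106 → 01101011101100010010
  00000001100110110111
+ 01101011101100010010
= 01101101010011001001
Result 01101101010011001001: MSB = 0 → value 447689.
Both addends are non-negative and so is the stored result: no signed overflow.

447689; no overflow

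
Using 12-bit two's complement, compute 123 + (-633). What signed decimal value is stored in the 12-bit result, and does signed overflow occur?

123 → 000001111011
-633 → 110110000111
  000001111011
+ 110110000111
= 111000000010
Result 111000000010: MSB = 1 → 3586 − 4096 = -510.
Addends have opposite signs, so signed overflow cannot occur.

-510; no overflow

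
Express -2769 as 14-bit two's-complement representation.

|-2769| = 2769 = 00101011010001 in 14 bits.
Invert the bits: 11010100101110. Add 1: 11010100101111.

11010100101111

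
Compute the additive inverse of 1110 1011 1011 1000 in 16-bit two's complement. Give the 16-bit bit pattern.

0001010001001000

Invert: 0001010001000111. Add 1: 0001010001001000.
Check: 1110101110111000 = -5192, 0001010001001000 = 5192.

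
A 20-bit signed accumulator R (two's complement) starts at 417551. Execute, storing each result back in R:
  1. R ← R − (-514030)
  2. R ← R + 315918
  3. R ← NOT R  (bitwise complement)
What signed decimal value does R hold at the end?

-198924

Start: R = 417551 = 01100101111100001111.
R = 417551 − (-514030) = 931581; wraps to -116995 = 11100011011011111101
R = -116995 + 315918 = 198923 = 00110000100100001011
R = NOT 00110000100100001011 = 11001111011011110100 = -198924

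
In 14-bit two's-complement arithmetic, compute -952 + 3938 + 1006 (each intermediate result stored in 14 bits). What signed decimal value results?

3992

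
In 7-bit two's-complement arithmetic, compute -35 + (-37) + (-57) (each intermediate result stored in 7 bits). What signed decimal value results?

-35 + (-37) = -72 → wraps to 56 (0111000)
56 + (-57) = -1 (1111111)

-1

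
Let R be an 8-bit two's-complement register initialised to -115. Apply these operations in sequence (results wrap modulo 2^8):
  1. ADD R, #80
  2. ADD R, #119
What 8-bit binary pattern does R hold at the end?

Start: R = -115 = 10001101.
R = -115 + 80 = -35 = 11011101
R = -35 + 119 = 84 = 01010100

01010100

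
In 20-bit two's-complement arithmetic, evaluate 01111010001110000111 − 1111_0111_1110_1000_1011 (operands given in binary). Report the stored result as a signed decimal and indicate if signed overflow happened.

-514820; overflow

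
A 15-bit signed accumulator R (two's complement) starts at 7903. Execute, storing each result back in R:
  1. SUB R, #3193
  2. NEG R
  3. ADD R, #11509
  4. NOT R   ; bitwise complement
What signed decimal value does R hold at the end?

-6800

Start: R = 7903 = 001111011011111.
R = 7903 − 3193 = 4710 = 001001001100110
R = −(4710) = -4710 = 110110110011010
R = -4710 + 11509 = 6799 = 001101010001111
R = NOT 001101010001111 = 110010101110000 = -6800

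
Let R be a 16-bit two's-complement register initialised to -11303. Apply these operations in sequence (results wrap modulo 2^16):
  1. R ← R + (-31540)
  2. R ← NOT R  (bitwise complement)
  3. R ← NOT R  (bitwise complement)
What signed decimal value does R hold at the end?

22693

Start: R = -11303 = 1101001111011001.
R = -11303 + (-31540) = -42843; wraps to 22693 = 0101100010100101
R = NOT 0101100010100101 = 1010011101011010 = -22694
R = NOT 1010011101011010 = 0101100010100101 = 22693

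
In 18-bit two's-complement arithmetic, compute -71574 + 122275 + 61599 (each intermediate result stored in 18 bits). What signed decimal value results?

112300

-71574 + 122275 = 50701 (001100011000001101)
50701 + 61599 = 112300 (011011011010101100)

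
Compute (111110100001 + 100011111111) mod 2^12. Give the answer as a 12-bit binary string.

100010100000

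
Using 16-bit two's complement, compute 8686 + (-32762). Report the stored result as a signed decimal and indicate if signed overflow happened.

-24076; no overflow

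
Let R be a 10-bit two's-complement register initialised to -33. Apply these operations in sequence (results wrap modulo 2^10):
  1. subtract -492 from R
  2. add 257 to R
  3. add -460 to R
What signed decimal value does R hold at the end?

256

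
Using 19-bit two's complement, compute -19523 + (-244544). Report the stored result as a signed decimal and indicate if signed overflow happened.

260221; overflow

-19523 → 1111011001110111101
-244544 → 1000100010011000000
  1111011001110111101
+ 1000100010011000000
= 0111111100001111101  (discard carry-out 1)
Result 0111111100001111101: MSB = 0 → value 260221.
Both addends are negative but the stored result is non-negative: signed overflow. The true value -19523 + (-244544) = -264067 lies outside [-262144, 262143].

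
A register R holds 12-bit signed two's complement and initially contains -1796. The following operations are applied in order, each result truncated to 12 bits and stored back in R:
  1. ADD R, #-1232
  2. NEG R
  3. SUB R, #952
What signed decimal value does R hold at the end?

Start: R = -1796 = 100011111100.
R = -1796 + (-1232) = -3028; wraps to 1068 = 010000101100
R = −(1068) = -1068 = 101111010100
R = -1068 − 952 = -2020 = 100000011100

-2020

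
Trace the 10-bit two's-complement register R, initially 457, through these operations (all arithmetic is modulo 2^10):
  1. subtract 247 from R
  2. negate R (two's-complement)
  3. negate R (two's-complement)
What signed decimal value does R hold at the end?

210

Start: R = 457 = 0111001001.
R = 457 − 247 = 210 = 0011010010
R = −(210) = -210 = 1100101110
R = −(-210) = 210 = 0011010010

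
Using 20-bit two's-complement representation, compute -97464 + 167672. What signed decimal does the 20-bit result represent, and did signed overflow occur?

-97464 → 11101000001101001000
167672 → 00101000111011111000
  11101000001101001000
+ 00101000111011111000
= 00010001001001000000  (discard carry-out 1)
Result 00010001001001000000: MSB = 0 → value 70208.
Addends have opposite signs, so signed overflow cannot occur.

70208; no overflow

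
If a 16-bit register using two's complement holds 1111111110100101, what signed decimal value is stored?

-91

MSB is 1, so the value is negative.
Invert: 0000000001011010. Add 1: 0000000001011011 = 91. So the value is −91.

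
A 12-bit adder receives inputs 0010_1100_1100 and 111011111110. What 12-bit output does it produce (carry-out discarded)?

  001011001100
+ 111011111110
= 000111001010  (discard carry-out 1)

000111001010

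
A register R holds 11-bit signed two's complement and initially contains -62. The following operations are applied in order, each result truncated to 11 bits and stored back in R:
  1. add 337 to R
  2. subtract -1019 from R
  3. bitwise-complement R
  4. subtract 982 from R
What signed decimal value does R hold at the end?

-229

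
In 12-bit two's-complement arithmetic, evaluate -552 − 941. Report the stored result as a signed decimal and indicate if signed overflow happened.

-1493; no overflow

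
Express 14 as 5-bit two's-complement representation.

01110

14 is non-negative, so write it directly in 5 bits: 01110.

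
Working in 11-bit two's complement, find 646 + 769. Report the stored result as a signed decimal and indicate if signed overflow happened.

-633; overflow

646 → 01010000110
769 → 01100000001
  01010000110
+ 01100000001
= 10110000111
Result 10110000111: MSB = 1 → 1415 − 2048 = -633.
Both addends are non-negative but the stored result is negative: signed overflow. The true value 646 + 769 = 1415 lies outside [-1024, 1023].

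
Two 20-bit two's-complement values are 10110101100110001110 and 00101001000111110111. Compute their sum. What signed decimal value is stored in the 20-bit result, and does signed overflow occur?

10110101100110001110 = -304754 (signed)
00101001000111110111 = 168439 (signed)
  10110101100110001110
+ 00101001000111110111
= 11011110101110000101
Result 11011110101110000101: MSB = 1 → 912261 − 1048576 = -136315.
Addends have opposite signs, so signed overflow cannot occur.

-136315; no overflow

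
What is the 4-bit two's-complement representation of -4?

|-4| = 4 = 0100 in 4 bits.
Invert the bits: 1011. Add 1: 1100.
Check: 1100 reads as 12 − 16 = -4.

1100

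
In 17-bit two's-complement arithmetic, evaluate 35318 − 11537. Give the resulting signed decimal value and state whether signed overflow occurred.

23781; no overflow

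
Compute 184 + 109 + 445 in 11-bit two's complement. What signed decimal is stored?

184 + 109 = 293 (00100100101)
293 + 445 = 738 (01011100010)

738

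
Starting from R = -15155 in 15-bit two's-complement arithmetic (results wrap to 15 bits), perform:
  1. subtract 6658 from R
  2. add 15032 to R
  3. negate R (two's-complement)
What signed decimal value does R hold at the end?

6781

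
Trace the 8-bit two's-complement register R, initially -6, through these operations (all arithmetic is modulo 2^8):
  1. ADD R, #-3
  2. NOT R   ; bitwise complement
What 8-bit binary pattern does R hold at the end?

00001000

Start: R = -6 = 11111010.
R = -6 + (-3) = -9 = 11110111
R = NOT 11110111 = 00001000 = 8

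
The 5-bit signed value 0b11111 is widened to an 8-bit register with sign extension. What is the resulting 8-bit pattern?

MSB of 11111 is 1; replicate it into the new high bits.
111|11111 → 11111111 (still -1).

11111111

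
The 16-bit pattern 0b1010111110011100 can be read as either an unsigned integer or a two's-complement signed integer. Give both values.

unsigned = 44956, signed = -20580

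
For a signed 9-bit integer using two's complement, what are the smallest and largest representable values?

min = -256, max = 255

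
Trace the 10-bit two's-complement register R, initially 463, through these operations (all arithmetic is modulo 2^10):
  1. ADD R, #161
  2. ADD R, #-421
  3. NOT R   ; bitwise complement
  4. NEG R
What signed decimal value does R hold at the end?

204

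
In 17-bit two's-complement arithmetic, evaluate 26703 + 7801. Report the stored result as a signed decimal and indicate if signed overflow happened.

26703 → 00110100001001111
7801 → 00001111001111001
  00110100001001111
+ 00001111001111001
= 01000011011001000
Result 01000011011001000: MSB = 0 → value 34504.
Both addends are non-negative and so is the stored result: no signed overflow.

34504; no overflow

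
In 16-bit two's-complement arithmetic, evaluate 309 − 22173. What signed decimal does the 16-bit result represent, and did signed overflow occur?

-21864; no overflow

309 → 0000000100110101
22173 → 0101011010011101
Subtract via negate-and-add: invert 0101011010011101 + 1 = 1010100101100011 (i.e. -22173).
  0000000100110101
+ 1010100101100011
= 1010101010011000
Result 1010101010011000: MSB = 1 → 43672 − 65536 = -21864.
Addends (after negating the subtrahend) have opposite signs, so signed overflow cannot occur.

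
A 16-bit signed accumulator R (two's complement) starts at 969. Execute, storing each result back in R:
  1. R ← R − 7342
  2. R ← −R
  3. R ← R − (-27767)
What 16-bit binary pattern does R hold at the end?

1000010101011100

Start: R = 969 = 0000001111001001.
R = 969 − 7342 = -6373 = 1110011100011011
R = −(-6373) = 6373 = 0001100011100101
R = 6373 − (-27767) = 34140; wraps to -31396 = 1000010101011100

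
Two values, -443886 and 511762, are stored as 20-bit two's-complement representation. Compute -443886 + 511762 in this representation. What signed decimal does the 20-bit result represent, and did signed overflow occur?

-443886 → 10010011101000010010
511762 → 01111100111100010010
  10010011101000010010
+ 01111100111100010010
= 00010000100100100100  (discard carry-out 1)
Result 00010000100100100100: MSB = 0 → value 67876.
Addends have opposite signs, so signed overflow cannot occur.

67876; no overflow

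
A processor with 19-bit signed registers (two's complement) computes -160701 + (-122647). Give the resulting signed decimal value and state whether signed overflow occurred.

-160701 → 1011000110001000011
-122647 → 1100010000011101001
  1011000110001000011
+ 1100010000011101001
= 0111010110100101100  (discard carry-out 1)
Result 0111010110100101100: MSB = 0 → value 240940.
Both addends are negative but the stored result is non-negative: signed overflow. The true value -160701 + (-122647) = -283348 lies outside [-262144, 262143].

240940; overflow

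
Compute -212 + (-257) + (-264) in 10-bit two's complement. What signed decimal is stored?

-212 + (-257) = -469 (1000101011)
-469 + (-264) = -733 → wraps to 291 (0100100011)

291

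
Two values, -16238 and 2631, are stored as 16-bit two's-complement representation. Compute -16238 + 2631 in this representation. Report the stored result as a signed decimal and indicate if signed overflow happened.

-13607; no overflow

-16238 → 1100000010010010
2631 → 0000101001000111
  1100000010010010
+ 0000101001000111
= 1100101011011001
Result 1100101011011001: MSB = 1 → 51929 − 65536 = -13607.
Addends have opposite signs, so signed overflow cannot occur.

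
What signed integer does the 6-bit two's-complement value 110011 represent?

MSB is 1, so the value is negative.
Unsigned reading: 51. Subtract 2^6 = 64: 51 − 64 = -13.

-13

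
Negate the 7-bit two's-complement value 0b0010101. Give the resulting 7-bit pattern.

1101011

Invert: 1101010. Add 1: 1101011.
Check: 0010101 = 21, 1101011 = -21.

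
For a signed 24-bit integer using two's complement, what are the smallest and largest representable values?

Minimum: −2^23 = -8388608.
Maximum: 2^23 − 1 = 8388607.

min = -8388608, max = 8388607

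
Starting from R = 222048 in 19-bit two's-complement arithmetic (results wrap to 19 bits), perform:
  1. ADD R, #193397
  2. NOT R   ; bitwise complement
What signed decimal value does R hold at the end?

Start: R = 222048 = 0110110001101100000.
R = 222048 + 193397 = 415445; wraps to -108843 = 1100101011011010101
R = NOT 1100101011011010101 = 0011010100100101010 = 108842

108842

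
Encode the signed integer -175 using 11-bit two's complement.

11101010001

|-175| = 175 = 00010101111 in 11 bits.
Invert the bits: 11101010000. Add 1: 11101010001.
Check: 11101010001 reads as 1873 − 2048 = -175.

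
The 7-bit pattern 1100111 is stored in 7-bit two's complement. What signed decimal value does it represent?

-25

MSB is 1, so the value is negative.
Invert: 0011000. Add 1: 0011001 = 25. So the value is −25.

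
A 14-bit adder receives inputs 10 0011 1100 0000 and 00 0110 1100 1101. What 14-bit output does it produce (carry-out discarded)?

10101010001101

  10001111000000
+ 00011011001101
= 10101010001101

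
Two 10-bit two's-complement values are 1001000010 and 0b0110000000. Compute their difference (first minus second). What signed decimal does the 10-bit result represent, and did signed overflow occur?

194; overflow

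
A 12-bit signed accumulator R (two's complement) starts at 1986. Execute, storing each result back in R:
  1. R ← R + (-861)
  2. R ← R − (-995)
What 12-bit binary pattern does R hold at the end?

100001001000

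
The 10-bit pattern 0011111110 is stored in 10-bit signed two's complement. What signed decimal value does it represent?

254

MSB is 0, so the value is non-negative: 0011111110 = 254.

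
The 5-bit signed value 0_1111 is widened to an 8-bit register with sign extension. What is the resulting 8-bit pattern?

00001111

MSB of 01111 is 0; replicate it into the new high bits.
000|01111 → 00001111 (still 15).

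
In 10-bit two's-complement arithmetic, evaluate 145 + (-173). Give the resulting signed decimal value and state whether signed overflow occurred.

-28; no overflow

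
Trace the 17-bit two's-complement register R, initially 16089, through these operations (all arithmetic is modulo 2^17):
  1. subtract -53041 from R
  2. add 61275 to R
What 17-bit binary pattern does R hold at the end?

11111110101100101

Start: R = 16089 = 00011111011011001.
R = 16089 − (-53041) = 69130; wraps to -61942 = 10000111000001010
R = -61942 + 61275 = -667 = 11111110101100101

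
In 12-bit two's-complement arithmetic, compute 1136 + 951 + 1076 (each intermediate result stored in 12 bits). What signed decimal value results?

1136 + 951 = 2087 → wraps to -2009 (100000100111)
-2009 + 1076 = -933 (110001011011)

-933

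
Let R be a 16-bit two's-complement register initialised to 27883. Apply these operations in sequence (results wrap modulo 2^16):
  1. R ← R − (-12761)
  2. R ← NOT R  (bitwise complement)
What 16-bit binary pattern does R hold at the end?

Start: R = 27883 = 0110110011101011.
R = 27883 − (-12761) = 40644; wraps to -24892 = 1001111011000100
R = NOT 1001111011000100 = 0110000100111011 = 24891

0110000100111011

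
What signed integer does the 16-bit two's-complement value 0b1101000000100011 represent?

-12253

MSB is 1, so the value is negative.
Invert: 0010111111011100. Add 1: 0010111111011101 = 12253. So the value is −12253.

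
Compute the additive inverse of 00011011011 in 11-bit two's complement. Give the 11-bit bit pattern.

11100100101

Invert: 11100100100. Add 1: 11100100101.
Check: 00011011011 = 219, 11100100101 = -219.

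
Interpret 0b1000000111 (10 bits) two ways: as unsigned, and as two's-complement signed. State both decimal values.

unsigned = 519, signed = -505

Unsigned: 1000000111 = 519.
Signed: MSB=1 → 519 − 1024 = -505.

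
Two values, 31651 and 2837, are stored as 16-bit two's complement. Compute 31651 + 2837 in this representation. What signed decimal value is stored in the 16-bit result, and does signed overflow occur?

31651 → 0111101110100011
2837 → 0000101100010101
  0111101110100011
+ 0000101100010101
= 1000011010111000
Result 1000011010111000: MSB = 1 → 34488 − 65536 = -31048.
Both addends are non-negative but the stored result is negative: signed overflow. The true value 31651 + 2837 = 34488 lies outside [-32768, 32767].

-31048; overflow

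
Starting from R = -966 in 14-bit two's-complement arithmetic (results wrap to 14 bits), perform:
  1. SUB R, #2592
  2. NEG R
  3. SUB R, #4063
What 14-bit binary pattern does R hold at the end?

Start: R = -966 = 11110000111010.
R = -966 − 2592 = -3558 = 11001000011010
R = −(-3558) = 3558 = 00110111100110
R = 3558 − 4063 = -505 = 11111000000111

11111000000111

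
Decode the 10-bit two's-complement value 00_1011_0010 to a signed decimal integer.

MSB is 0, so the value is non-negative: 0010110010 = 178.

178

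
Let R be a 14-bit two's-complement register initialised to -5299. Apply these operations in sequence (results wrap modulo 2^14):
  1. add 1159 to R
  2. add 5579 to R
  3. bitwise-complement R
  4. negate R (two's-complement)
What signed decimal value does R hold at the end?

1440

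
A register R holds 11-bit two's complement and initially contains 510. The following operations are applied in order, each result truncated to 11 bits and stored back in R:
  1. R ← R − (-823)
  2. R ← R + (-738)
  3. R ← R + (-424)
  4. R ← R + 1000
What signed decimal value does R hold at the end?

-877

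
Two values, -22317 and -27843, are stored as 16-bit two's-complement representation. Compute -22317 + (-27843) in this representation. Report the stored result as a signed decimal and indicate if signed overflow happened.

15376; overflow

-22317 → 1010100011010011
-27843 → 1001001100111101
  1010100011010011
+ 1001001100111101
= 0011110000010000  (discard carry-out 1)
Result 0011110000010000: MSB = 0 → value 15376.
Both addends are negative but the stored result is non-negative: signed overflow. The true value -22317 + (-27843) = -50160 lies outside [-32768, 32767].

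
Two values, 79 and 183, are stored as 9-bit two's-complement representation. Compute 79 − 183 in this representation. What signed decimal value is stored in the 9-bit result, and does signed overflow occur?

-104; no overflow

79 → 001001111
183 → 010110111
Subtract via negate-and-add: invert 010110111 + 1 = 101001001 (i.e. -183).
  001001111
+ 101001001
= 110011000
Result 110011000: MSB = 1 → 408 − 512 = -104.
Addends (after negating the subtrahend) have opposite signs, so signed overflow cannot occur.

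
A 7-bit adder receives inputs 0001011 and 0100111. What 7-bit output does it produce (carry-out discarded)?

0110010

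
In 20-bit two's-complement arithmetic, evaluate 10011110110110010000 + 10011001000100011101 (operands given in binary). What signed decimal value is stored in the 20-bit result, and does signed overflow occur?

229037; overflow

10011110110110010000 = -397936 (signed)
10011001000100011101 = -421603 (signed)
  10011110110110010000
+ 10011001000100011101
= 00110111111010101101  (discard carry-out 1)
Result 00110111111010101101: MSB = 0 → value 229037.
Both addends are negative but the stored result is non-negative: signed overflow. The true value -397936 + (-421603) = -819539 lies outside [-524288, 524287].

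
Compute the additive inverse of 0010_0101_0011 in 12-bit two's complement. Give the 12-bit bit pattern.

110110101101

Invert: 110110101100. Add 1: 110110101101.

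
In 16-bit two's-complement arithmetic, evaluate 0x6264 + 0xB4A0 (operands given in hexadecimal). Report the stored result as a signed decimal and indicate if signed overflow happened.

0x6264 = 0110001001100100 = 25188 (signed)
0xB4A0 = 1011010010100000 = -19296 (signed)
  0110001001100100
+ 1011010010100000
= 0001011100000100  (discard carry-out 1)
Result 0001011100000100: MSB = 0 → value 5892.
Addends have opposite signs, so signed overflow cannot occur.

5892; no overflow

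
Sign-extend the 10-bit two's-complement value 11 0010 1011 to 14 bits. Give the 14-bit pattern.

11111100101011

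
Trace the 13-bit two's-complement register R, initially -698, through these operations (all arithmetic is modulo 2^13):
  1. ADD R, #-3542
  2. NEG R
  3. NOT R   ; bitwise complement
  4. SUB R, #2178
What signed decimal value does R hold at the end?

1773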